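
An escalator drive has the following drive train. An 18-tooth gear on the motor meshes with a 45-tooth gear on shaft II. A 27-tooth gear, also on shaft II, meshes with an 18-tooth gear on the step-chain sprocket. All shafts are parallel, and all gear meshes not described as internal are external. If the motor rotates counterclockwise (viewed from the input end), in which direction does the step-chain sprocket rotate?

counterclockwise

the motor → shaft II: external mesh, 1 reversal → CW.
shaft II → the step-chain sprocket: external mesh, 1 reversal → CCW.
2 reversals in total — an even number — so the step-chain sprocket turns the same way as the motor.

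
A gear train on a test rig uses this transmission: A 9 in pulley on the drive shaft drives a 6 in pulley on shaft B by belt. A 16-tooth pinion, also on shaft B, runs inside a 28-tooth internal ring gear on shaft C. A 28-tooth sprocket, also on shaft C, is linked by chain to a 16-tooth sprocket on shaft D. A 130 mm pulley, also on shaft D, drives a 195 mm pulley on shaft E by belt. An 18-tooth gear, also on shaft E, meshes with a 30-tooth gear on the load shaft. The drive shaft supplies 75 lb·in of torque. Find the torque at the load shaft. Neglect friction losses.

belt 6/9 = 0.66667 → τ = 75·0.66667 = 50 lb·in
internal gear 28/16 = 1.75 → τ = 50·1.75 = 87.5 lb·in
chain 16/28 = 0.57143 → τ = 87.5·0.57143 = 50 lb·in
belt 195/130 = 1.5 → τ = 50·1.5 = 75 lb·in
gear mesh 30/18 = 1.6667 → τ = 75·1.6667 = 125 lb·in

125 lb·in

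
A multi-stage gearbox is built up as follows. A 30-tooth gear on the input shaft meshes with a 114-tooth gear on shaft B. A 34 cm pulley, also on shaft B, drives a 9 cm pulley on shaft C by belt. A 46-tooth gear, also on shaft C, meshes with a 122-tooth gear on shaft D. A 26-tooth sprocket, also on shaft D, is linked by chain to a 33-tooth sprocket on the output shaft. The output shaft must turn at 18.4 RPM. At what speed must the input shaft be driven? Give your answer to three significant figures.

62.3 RPM

Overall ratio R = 3.8 × 0.26471 × 2.6522 × 1.2692 = 3.386.
Required input speed = output speed × R = 18.4 × 3.386 = 62.303 RPM.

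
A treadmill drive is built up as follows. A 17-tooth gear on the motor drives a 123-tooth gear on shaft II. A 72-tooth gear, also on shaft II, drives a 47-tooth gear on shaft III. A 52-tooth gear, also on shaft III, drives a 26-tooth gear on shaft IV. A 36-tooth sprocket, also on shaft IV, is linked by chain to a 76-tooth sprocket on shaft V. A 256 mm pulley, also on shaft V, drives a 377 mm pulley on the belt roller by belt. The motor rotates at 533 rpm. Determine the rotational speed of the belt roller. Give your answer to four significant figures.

72.60 rpm

the motor → shaft II (gear mesh, 123/17): 533 ÷ 7.2353 = 73.667 rpm
shaft II → shaft III (gear mesh, 47/72): 73.667 ÷ 0.65278 = 112.85 rpm
shaft III → shaft IV (gear mesh, 26/52): 112.85 ÷ 0.5 = 225.7 rpm
shaft IV → shaft V (chain, 76/36): 225.7 ÷ 2.1111 = 106.91 rpm
shaft V → the belt roller (belt, 377/256): 106.91 ÷ 1.4727 = 72.598 rpm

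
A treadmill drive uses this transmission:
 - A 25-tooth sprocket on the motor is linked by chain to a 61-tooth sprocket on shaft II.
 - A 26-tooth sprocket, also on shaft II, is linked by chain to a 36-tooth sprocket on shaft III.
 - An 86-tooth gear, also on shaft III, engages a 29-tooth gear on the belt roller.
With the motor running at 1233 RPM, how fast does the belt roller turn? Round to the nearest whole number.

the motor → shaft II (chain, 61/25): 1233 ÷ 2.44 = 505.33 RPM
shaft II → shaft III (chain, 36/26): 505.33 ÷ 1.3846 = 364.96 RPM
shaft III → the belt roller (gear mesh, 29/86): 364.96 ÷ 0.33721 = 1082.3 RPM

1082 RPM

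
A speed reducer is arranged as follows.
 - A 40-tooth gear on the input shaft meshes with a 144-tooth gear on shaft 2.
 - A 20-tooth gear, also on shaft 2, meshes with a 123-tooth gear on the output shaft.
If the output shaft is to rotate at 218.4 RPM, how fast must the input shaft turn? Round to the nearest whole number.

Overall ratio R = 3.6 × 6.15 = 22.14.
Required input speed = output speed × R = 218.4 × 22.14 = 4835.4 RPM.

4835 RPM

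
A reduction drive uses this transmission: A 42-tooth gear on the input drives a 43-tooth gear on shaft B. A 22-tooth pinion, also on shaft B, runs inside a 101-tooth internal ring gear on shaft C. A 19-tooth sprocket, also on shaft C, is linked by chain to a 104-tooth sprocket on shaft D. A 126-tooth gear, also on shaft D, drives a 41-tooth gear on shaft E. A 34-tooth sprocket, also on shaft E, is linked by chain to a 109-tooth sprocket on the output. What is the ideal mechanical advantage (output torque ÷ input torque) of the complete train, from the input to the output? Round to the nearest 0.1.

26.8

Each stage contributes driven/driver: gear mesh 43/42 = 1.0238, internal gear 101/22 = 4.5909, chain 104/19 = 5.4737, gear mesh 41/126 = 0.3254, chain 109/34 = 3.2059.
Overall: 1.0238 × 4.5909 × 5.4737 × 0.3254 × 3.2059 = 26.839.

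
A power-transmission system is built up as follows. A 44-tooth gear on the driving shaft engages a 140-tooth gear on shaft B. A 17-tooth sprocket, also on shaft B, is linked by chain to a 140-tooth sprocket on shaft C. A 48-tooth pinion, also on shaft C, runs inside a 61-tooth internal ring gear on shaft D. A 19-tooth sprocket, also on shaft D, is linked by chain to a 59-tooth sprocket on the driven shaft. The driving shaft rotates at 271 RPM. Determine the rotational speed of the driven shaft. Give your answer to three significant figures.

2.62 RPM

gear mesh 140/44 = 3.1818 → 271/3.1818 = 85.171 RPM
chain 140/17 = 8.2353 → 85.171/8.2353 = 10.342 RPM
internal gear 61/48 = 1.2708 → 10.342/1.2708 = 8.1382 RPM
chain 59/19 = 3.1053 → 8.1382/3.1053 = 2.6208 RPM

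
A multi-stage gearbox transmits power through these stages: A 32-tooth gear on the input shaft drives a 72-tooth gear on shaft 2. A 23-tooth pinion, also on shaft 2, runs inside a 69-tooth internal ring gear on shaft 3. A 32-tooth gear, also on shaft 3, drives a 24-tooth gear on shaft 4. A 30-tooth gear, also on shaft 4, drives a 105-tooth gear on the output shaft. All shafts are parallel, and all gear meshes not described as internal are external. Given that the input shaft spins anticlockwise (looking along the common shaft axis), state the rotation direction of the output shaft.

clockwise

the input shaft → shaft 2: external mesh, 1 reversal → CW.
shaft 2 → shaft 3: internal mesh, same direction → CW.
shaft 3 → shaft 4: external mesh, 1 reversal → CCW.
shaft 4 → the output shaft: external mesh, 1 reversal → CW.
3 reversals in total — an odd number — so the output shaft turns opposite to the input shaft.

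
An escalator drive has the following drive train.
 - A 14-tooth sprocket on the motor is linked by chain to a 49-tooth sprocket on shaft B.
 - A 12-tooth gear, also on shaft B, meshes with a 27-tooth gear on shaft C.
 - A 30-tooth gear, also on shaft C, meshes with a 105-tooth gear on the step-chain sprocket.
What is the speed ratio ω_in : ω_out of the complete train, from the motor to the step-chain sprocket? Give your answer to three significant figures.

Each stage contributes driven/driver: chain 49/14 = 3.5, gear mesh 27/12 = 2.25, gear mesh 105/30 = 3.5.
Overall: 3.5 × 2.25 × 3.5 = 27.562.

27.6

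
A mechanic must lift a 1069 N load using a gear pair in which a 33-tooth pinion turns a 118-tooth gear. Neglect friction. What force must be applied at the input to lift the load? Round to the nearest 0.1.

Gear pair MA = 118/33 = 3.5758.
Effort = load / MA = 1069 / 3.5758 = 298.96 N.

299.0 N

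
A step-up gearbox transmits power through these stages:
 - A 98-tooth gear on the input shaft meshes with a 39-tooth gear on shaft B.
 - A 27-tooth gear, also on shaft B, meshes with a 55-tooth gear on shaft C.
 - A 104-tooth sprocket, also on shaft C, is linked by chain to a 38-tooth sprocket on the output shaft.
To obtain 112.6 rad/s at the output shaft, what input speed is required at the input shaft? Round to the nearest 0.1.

Overall ratio R = 0.39796 × 2.037 × 0.36538 = 0.2962.
Required input speed = output speed × R = 112.6 × 0.2962 = 33.352 rad/s.

33.4 rad/s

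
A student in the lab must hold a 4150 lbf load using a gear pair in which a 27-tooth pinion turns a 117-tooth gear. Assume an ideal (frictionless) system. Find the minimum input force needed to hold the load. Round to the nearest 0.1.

Gear pair MA = 117/27 = 4.3333.
Effort = load / MA = 4150 / 4.3333 = 957.69 lbf.

957.7 lbf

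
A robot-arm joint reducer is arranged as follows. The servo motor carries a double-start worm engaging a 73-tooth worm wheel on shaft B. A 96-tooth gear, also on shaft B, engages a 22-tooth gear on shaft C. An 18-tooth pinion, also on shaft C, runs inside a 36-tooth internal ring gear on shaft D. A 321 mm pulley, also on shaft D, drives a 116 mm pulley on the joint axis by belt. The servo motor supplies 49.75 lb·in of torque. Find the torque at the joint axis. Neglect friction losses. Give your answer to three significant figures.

After the worm (73/2): 49.75 × 36.5 = 1815.9 lb·in
After the gear mesh (22/96): 1815.9 × 0.22917 = 416.14 lb·in
After the internal gear (36/18): 416.14 × 2 = 832.28 lb·in
After the belt (116/321): 832.28 × 0.36137 = 300.76 lb·in

301 lb·in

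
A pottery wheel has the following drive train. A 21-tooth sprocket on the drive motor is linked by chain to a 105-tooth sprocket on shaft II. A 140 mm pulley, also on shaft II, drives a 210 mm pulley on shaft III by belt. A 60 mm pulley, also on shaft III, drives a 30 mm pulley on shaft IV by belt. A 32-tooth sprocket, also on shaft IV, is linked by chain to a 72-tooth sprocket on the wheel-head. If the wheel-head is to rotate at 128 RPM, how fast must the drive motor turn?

1080 RPM

Overall ratio R = 5 × 1.5 × 0.5 × 2.25 = 8.4375.
Required input speed = output speed × R = 128 × 8.4375 = 1080 RPM.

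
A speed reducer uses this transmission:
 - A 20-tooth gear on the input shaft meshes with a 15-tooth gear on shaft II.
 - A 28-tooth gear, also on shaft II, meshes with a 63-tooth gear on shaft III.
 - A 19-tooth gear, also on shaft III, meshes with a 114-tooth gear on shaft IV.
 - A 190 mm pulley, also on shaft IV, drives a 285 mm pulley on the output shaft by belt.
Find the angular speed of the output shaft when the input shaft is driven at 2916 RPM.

192 RPM

gear mesh 15/20 = 0.75 → 2916/0.75 = 3888 RPM
gear mesh 63/28 = 2.25 → 3888/2.25 = 1728 RPM
gear mesh 114/19 = 6 → 1728/6 = 288 RPM
belt 285/190 = 1.5 → 288/1.5 = 192 RPM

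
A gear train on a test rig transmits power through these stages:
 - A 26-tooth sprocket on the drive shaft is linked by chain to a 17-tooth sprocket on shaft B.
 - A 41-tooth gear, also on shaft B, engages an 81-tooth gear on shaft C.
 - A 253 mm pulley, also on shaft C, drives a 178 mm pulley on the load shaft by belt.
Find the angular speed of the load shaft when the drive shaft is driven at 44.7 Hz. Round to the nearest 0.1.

49.2 Hz

chain 17/26 = 0.65385 → 44.7/0.65385 = 68.365 Hz
gear mesh 81/41 = 1.9756 → 68.365/1.9756 = 34.604 Hz
belt 178/253 = 0.70356 → 34.604/0.70356 = 49.185 Hz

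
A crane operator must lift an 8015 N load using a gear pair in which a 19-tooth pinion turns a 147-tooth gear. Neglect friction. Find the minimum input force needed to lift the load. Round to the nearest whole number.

1036 N

Gear pair MA = 147/19 = 7.7368.
Effort = load / MA = 8015 / 7.7368 = 1036 N.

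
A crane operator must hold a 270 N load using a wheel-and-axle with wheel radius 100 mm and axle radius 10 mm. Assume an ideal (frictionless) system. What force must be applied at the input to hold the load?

27 N

Wheel-and-axle MA = R/r = 100/10 = 10.
Effort = load / MA = 270 / 10 = 27 N.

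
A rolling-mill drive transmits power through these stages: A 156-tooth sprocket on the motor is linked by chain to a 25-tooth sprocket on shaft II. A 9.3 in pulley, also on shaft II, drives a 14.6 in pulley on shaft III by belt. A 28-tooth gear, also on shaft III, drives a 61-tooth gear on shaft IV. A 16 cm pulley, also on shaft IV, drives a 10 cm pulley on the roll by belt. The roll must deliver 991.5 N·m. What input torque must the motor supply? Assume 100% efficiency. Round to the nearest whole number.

2894 N·m

Overall ratio R = 0.16026 × 1.5699 × 2.1786 × 0.625 = 0.34256.
Input torque = output torque / R = 991.5 / 0.34256 = 2894.4 N·m.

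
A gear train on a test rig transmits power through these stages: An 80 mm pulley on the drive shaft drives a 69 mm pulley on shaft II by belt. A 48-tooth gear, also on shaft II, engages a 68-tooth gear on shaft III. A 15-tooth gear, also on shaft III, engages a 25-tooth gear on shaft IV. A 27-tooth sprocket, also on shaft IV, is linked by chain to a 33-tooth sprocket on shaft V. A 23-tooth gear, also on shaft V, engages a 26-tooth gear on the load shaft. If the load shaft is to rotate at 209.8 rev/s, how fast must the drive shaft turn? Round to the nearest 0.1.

Overall ratio R = 0.8625 × 1.4167 × 1.6667 × 1.2222 × 1.1304 = 2.8137.
Required input speed = output speed × R = 209.8 × 2.8137 = 590.31 rev/s.

590.3 rev/s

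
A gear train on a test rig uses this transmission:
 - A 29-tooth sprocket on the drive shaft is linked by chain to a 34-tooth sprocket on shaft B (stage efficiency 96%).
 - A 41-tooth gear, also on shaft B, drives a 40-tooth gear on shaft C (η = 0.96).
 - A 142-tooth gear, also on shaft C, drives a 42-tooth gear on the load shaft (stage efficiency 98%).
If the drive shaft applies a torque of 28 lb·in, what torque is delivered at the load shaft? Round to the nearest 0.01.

8.56 lb·in

Chain: ratio = 34/29 = 1.1724; torque at shaft B = 28 × 1.1724 × 0.96 = 31.514 lb·in.
Gear mesh: ratio = 40/41 = 0.97561; torque at shaft C = 31.514 × 0.97561 × 0.96 = 29.516 lb·in.
Gear mesh: ratio = 42/142 = 0.29577; torque at the load shaft = 29.516 × 0.29577 × 0.98 = 8.5555 lb·in.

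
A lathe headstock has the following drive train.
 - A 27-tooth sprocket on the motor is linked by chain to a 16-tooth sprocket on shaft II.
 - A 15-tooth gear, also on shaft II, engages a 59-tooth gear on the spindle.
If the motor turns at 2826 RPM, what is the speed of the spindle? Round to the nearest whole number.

chain 16/27 = 0.59259 → 2826/0.59259 = 4768.9 RPM
gear mesh 59/15 = 3.9333 → 4768.9/3.9333 = 1212.4 RPM

1212 RPM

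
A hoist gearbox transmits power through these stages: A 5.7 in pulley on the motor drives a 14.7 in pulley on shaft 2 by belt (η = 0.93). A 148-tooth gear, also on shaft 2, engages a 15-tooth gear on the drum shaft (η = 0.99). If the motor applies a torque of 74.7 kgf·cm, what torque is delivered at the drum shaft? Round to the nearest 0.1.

18.0 kgf·cm

belt 14.7/5.7 = 2.5789 → τ = 74.7·2.5789·0.93 = 179.16 kgf·cm
gear mesh 15/148 = 0.10135 → τ = 179.16·0.10135·0.99 = 17.977 kgf·cm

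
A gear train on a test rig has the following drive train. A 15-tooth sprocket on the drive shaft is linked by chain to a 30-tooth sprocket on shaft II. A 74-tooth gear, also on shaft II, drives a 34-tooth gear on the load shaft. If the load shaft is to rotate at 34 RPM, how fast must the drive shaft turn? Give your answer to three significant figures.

Overall ratio R = 2 × 0.45946 = 0.91892.
Required input speed = output speed × R = 34 × 0.91892 = 31.243 RPM.

31.2 RPM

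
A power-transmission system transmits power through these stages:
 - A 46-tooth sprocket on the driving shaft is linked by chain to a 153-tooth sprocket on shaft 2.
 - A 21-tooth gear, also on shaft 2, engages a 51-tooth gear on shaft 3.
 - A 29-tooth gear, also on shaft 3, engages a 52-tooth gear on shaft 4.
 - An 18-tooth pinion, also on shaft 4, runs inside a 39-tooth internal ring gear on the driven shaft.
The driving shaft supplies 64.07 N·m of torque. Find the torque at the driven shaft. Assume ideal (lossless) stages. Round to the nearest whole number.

2011 N·m

After the chain (153/46): 64.07 × 3.3261 = 213.1 N·m
After the gear mesh (51/21): 213.1 × 2.4286 = 517.53 N·m
After the gear mesh (52/29): 517.53 × 1.7931 = 927.99 N·m
After the internal gear (39/18): 927.99 × 2.1667 = 2010.7 N·m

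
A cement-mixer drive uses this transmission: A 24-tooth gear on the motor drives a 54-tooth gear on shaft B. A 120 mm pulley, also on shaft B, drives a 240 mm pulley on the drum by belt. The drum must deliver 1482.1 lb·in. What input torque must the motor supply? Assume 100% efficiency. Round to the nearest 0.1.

Overall ratio R = 2.25 × 2 = 4.5.
Input torque = output torque / R = 1482.1 / 4.5 = 329.36 lb·in.

329.4 lb·in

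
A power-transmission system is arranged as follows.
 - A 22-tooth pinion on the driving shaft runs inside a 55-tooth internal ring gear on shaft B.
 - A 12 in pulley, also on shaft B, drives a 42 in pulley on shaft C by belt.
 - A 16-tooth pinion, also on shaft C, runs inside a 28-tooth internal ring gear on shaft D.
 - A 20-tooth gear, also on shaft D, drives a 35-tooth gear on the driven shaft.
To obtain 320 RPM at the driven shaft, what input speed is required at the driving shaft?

Overall ratio R = 2.5 × 3.5 × 1.75 × 1.75 = 26.797.
Required input speed = output speed × R = 320 × 26.797 = 8575 RPM.

8575 RPM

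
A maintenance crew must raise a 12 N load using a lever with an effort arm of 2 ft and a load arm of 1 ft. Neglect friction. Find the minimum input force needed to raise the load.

6 N

Lever MA = effort arm / load arm = 2/1 = 2.
Effort = load / MA = 12 / 2 = 6 N.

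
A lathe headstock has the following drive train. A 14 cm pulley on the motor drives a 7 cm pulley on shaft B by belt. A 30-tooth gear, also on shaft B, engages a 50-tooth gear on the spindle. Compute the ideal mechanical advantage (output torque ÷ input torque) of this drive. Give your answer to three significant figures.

0.833

Each stage contributes driven/driver: belt 7/14 = 0.5, gear mesh 50/30 = 1.6667.
Overall: 0.5 × 1.6667 = 0.83333.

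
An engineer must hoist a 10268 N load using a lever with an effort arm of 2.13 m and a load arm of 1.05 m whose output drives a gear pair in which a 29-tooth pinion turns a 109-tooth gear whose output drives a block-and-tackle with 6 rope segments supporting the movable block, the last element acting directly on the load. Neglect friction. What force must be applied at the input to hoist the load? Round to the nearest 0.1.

224.4 N

Lever MA = effort arm / load arm = 2.13/1.05 = 2.0286.
Gear pair MA = 109/29 = 3.7586.
Block-and-tackle MA = number of supporting rope parts = 6.
Combined ideal MA = 2.0286 × 3.7586 × 6 = 45.748.
Effort = load / MA = 10268 / 45.748 = 224.45 N.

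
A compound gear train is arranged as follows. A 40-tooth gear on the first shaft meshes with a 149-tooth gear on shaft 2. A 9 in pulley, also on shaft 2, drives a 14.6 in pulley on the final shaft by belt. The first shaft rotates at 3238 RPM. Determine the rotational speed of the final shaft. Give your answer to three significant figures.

536 RPM

the first shaft → shaft 2 (gear mesh, 149/40): 3238 ÷ 3.725 = 869.26 RPM
shaft 2 → the final shaft (belt, 14.6/9): 869.26 ÷ 1.6222 = 535.85 RPM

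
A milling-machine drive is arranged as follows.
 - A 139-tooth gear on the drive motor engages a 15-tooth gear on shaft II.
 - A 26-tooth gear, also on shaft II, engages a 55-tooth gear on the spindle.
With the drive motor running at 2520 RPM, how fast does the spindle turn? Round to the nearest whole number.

Gear mesh: ratio = 15/139 = 0.10791, so shaft II turns at 2520 / 0.10791 = 23352 RPM.
Gear mesh: ratio = 55/26 = 2.1154, so the spindle turns at 23352 / 2.1154 = 11039 RPM.

11039 RPM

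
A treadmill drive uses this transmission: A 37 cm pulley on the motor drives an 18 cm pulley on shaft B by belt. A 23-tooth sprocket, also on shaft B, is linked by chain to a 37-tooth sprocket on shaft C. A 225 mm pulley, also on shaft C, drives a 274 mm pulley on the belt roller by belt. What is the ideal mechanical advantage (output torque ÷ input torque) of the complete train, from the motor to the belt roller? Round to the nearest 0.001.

0.953

Each stage contributes driven/driver: belt 18/37 = 0.48649, chain 37/23 = 1.6087, belt 274/225 = 1.2178.
Overall: 0.48649 × 1.6087 × 1.2178 = 0.95304.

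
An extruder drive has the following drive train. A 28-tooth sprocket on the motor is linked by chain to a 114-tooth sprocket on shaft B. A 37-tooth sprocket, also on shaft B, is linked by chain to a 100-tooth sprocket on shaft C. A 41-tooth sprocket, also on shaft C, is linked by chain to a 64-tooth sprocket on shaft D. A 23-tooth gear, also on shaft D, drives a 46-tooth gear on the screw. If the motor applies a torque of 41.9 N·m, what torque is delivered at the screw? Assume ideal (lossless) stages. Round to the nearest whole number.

1439 N·m

chain 114/28 = 4.0714 → τ = 41.9·4.0714 = 170.59 N·m
chain 100/37 = 2.7027 → τ = 170.59·2.7027 = 461.06 N·m
chain 64/41 = 1.561 → τ = 461.06·1.561 = 719.71 N·m
gear mesh 46/23 = 2 → τ = 719.71·2 = 1439.4 N·m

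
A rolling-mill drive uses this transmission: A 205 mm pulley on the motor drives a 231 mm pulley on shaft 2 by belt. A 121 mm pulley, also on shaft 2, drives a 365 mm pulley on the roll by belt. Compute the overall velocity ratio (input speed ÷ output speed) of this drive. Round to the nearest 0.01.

3.40

Each stage contributes driven/driver: belt 231/205 = 1.1268, belt 365/121 = 3.0165.
Overall: 1.1268 × 3.0165 = 3.3991.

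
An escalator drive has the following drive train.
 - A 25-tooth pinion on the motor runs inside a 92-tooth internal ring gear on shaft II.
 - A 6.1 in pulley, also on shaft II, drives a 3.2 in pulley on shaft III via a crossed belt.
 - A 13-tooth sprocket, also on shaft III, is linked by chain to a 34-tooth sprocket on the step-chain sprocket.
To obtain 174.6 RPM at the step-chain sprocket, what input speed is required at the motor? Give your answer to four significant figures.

Overall ratio R = 3.68 × 0.52459 × 2.6154 = 5.049.
Required input speed = output speed × R = 174.6 × 5.049 = 881.55 RPM.

881.6 RPM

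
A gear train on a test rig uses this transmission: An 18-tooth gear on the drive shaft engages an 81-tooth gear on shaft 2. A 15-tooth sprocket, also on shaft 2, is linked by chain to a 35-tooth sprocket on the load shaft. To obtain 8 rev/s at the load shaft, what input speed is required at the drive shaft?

Overall ratio R = 4.5 × 2.3333 = 10.5.
Required input speed = output speed × R = 8 × 10.5 = 84 rev/s.

84 rev/s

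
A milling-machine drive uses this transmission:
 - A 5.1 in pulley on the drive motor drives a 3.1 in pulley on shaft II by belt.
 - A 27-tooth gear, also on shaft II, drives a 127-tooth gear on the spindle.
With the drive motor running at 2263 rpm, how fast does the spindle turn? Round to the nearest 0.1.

Belt: ratio = 3.1/5.1 = 0.60784, so shaft II turns at 2263 / 0.60784 = 3723 rpm.
Gear mesh: ratio = 127/27 = 4.7037, so the spindle turns at 3723 / 4.7037 = 791.5 rpm.

791.5 rpm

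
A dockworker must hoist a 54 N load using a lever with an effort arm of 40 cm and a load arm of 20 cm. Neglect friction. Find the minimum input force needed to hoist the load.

Lever MA = effort arm / load arm = 40/20 = 2.
Effort = load / MA = 54 / 2 = 27 N.

27 N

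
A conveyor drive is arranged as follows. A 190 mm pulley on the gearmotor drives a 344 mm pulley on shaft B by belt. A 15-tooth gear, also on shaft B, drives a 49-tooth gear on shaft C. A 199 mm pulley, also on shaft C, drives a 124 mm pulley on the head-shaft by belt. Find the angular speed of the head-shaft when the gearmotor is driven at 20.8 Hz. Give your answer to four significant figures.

5.644 Hz

Belt: ratio = 344/190 = 1.8105, so shaft B turns at 20.8 / 1.8105 = 11.488 Hz.
Gear mesh: ratio = 49/15 = 3.2667, so shaft C turns at 11.488 / 3.2667 = 3.5168 Hz.
Belt: ratio = 124/199 = 0.62312, so the head-shaft turns at 3.5168 / 0.62312 = 5.644 Hz.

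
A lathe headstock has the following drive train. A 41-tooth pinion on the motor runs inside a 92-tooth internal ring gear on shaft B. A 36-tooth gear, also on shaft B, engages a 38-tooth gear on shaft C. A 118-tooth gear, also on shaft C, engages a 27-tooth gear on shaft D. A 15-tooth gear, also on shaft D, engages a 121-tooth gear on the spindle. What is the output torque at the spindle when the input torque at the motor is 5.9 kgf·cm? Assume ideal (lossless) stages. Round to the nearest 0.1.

Internal gear: ratio = 92/41 = 2.2439; torque at shaft B = 5.9 × 2.2439 = 13.239 kgf·cm.
Gear mesh: ratio = 38/36 = 1.0556; torque at shaft C = 13.239 × 1.0556 = 13.975 kgf·cm.
Gear mesh: ratio = 27/118 = 0.22881; torque at shaft D = 13.975 × 0.22881 = 3.1976 kgf·cm.
Gear mesh: ratio = 121/15 = 8.0667; torque at the spindle = 3.1976 × 8.0667 = 25.794 kgf·cm.

25.8 kgf·cm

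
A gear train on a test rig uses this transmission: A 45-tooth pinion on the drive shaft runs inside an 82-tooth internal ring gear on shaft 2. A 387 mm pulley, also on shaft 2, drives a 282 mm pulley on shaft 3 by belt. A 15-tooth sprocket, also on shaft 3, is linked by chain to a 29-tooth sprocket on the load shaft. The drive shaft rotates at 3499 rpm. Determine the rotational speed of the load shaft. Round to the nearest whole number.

internal gear 82/45 = 1.8222 → 3499/1.8222 = 1920.2 rpm
belt 282/387 = 0.72868 → 1920.2/0.72868 = 2635.1 rpm
chain 29/15 = 1.9333 → 2635.1/1.9333 = 1363 rpm

1363 rpm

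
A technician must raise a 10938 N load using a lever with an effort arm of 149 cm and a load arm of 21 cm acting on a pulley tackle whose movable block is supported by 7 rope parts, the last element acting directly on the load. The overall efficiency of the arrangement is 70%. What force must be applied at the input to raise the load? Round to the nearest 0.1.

314.6 N

Lever MA = effort arm / load arm = 149/21 = 7.0952.
Block-and-tackle MA = number of supporting rope parts = 7.
Combined ideal MA = 7.0952 × 7 = 49.667.
Actual MA = 49.667 × 0.70 = 34.767.
Effort = load / actual MA = 10938 / 34.767 = 314.61 N.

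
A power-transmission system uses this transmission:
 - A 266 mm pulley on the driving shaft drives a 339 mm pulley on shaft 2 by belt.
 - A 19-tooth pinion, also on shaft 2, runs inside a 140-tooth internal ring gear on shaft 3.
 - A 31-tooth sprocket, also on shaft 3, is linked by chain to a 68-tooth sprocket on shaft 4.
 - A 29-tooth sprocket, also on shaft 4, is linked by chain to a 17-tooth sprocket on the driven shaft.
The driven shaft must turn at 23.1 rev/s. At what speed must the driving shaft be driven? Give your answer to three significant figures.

279 rev/s

Overall ratio R = 1.2744 × 7.3684 × 2.1935 × 0.58621 = 12.075.
Required input speed = output speed × R = 23.1 × 12.075 = 278.93 rev/s.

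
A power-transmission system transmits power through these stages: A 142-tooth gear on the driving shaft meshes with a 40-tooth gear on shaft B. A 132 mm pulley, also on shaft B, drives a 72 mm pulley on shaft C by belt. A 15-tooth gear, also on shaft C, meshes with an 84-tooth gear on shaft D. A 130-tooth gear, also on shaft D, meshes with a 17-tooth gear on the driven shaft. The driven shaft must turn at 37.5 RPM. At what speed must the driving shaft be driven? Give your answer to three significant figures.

Overall ratio R = 0.28169 × 0.54545 × 5.6 × 0.13077 = 0.11252.
Required input speed = output speed × R = 37.5 × 0.11252 = 4.2194 RPM.

4.22 RPM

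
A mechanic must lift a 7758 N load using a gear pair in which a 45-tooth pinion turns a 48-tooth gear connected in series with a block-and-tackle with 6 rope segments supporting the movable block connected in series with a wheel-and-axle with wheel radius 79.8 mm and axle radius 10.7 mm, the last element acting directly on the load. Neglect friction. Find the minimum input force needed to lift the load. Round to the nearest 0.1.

Gear pair MA = 48/45 = 1.0667.
Block-and-tackle MA = number of supporting rope parts = 6.
Wheel-and-axle MA = R/r = 79.8/10.7 = 7.4579.
Combined ideal MA = 1.0667 × 6 × 7.4579 = 47.731.
Effort = load / MA = 7758 / 47.731 = 162.54 N.

162.5 N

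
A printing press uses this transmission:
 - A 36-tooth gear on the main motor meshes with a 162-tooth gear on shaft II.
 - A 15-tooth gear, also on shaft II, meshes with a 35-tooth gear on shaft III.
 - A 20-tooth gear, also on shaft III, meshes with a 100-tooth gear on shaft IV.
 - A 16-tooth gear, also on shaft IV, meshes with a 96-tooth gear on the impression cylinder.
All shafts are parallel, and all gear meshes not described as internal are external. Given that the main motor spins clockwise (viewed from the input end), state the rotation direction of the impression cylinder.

the main motor → shaft II: external mesh, 1 reversal → CCW.
shaft II → shaft III: external mesh, 1 reversal → CW.
shaft III → shaft IV: external mesh, 1 reversal → CCW.
shaft IV → the impression cylinder: external mesh, 1 reversal → CW.
4 reversals in total — an even number — so the impression cylinder turns the same way as the main motor.

clockwise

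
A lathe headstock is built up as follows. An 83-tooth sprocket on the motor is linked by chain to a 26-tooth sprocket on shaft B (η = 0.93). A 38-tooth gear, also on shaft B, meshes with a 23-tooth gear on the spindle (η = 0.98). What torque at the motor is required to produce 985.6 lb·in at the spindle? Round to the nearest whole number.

Overall ratio R = 0.31325 × 0.60526 = 0.1896; overall efficiency η = 0.93 × 0.98 = 0.9114.
Input torque = output torque / (R × η) = 985.6 / (0.1896 × 0.9114) = 5703.6 lb·in.

5704 lb·in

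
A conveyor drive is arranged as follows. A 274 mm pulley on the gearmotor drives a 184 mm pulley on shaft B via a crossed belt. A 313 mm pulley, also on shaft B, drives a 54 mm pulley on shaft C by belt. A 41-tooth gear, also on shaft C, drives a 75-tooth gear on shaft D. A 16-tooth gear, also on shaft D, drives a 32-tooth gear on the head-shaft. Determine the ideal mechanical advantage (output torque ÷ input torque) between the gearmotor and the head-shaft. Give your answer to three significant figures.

0.424

Each stage contributes driven/driver: belt 184/274 = 0.67153, belt 54/313 = 0.17252, gear mesh 75/41 = 1.8293, gear mesh 32/16 = 2.
Overall: 0.67153 × 0.17252 × 1.8293 × 2 = 0.42386.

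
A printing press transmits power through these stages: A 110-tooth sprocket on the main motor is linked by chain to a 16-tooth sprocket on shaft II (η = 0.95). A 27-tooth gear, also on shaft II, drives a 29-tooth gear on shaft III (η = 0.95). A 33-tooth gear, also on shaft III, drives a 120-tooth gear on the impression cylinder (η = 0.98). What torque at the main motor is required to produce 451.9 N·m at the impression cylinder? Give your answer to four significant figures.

899.4 N·m

Overall ratio R = 0.14545 × 1.0741 × 3.6364 = 0.56811; overall efficiency η = 0.95 × 0.95 × 0.98 = 0.8844.
Input torque = output torque / (R × η) = 451.9 / (0.56811 × 0.8844) = 899.37 N·m.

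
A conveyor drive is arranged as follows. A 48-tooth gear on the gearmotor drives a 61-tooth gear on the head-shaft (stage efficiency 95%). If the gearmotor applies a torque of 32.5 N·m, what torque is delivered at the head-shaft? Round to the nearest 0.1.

Gear mesh: ratio = 61/48 = 1.2708; torque at the head-shaft = 32.5 × 1.2708 × 0.95 = 39.237 N·m.

39.2 N·m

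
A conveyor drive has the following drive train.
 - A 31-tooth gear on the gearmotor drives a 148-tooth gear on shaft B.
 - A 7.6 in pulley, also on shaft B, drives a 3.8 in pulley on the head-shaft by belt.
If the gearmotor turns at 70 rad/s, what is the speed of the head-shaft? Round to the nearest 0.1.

Gear mesh: ratio = 148/31 = 4.7742, so shaft B turns at 70 / 4.7742 = 14.662 rad/s.
Belt: ratio = 3.8/7.6 = 0.5, so the head-shaft turns at 14.662 / 0.5 = 29.324 rad/s.

29.3 rad/s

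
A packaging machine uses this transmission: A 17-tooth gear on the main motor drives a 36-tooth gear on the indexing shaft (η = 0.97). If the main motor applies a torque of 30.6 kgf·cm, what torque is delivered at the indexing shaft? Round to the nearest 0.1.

gear mesh 36/17 = 2.1176 → τ = 30.6·2.1176·0.97 = 62.856 kgf·cm

62.9 kgf·cm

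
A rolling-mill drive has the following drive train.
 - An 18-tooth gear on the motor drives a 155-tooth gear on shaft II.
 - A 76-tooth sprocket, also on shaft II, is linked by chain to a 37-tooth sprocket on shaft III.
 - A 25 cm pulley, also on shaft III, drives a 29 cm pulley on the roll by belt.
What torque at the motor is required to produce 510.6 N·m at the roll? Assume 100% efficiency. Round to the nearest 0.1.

Overall ratio R = 8.6111 × 0.48684 × 1.16 = 4.863.
Input torque = output torque / R = 510.6 / 4.863 = 105 N·m.

105.0 N·m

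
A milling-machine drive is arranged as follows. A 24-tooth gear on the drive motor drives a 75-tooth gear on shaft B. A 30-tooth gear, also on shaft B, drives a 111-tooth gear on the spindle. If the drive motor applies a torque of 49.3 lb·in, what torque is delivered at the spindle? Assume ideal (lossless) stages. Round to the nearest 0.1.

570.0 lb·in

Gear mesh: ratio = 75/24 = 3.125; torque at shaft B = 49.3 × 3.125 = 154.06 lb·in.
Gear mesh: ratio = 111/30 = 3.7; torque at the spindle = 154.06 × 3.7 = 570.03 lb·in.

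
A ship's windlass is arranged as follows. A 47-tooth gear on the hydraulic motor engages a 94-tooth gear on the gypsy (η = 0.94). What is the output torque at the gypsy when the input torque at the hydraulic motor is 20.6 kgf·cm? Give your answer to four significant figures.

38.73 kgf·cm

After the gear mesh (94/47): 20.6 × 2 × 0.94 = 38.728 kgf·cm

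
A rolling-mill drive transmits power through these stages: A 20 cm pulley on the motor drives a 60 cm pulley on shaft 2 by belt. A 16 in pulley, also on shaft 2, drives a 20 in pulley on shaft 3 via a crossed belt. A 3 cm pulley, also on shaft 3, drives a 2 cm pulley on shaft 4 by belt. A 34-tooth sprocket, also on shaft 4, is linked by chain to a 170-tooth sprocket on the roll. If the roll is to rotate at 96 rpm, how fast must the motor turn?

Overall ratio R = 3 × 1.25 × 0.66667 × 5 = 12.5.
Required input speed = output speed × R = 96 × 12.5 = 1200 rpm.

1200 rpm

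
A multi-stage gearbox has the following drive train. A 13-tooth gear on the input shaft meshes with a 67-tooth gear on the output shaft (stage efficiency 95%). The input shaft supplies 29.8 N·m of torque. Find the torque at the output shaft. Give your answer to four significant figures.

After the gear mesh (67/13): 29.8 × 5.1538 × 0.95 = 145.91 N·m

145.9 N·m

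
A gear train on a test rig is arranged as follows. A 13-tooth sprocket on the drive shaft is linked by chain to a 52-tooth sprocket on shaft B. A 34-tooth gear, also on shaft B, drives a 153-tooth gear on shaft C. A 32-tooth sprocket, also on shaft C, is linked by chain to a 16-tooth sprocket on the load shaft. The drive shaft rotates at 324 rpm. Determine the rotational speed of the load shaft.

the drive shaft → shaft B (chain, 52/13): 324 ÷ 4 = 81 rpm
shaft B → shaft C (gear mesh, 153/34): 81 ÷ 4.5 = 18 rpm
shaft C → the load shaft (chain, 16/32): 18 ÷ 0.5 = 36 rpm

36 rpm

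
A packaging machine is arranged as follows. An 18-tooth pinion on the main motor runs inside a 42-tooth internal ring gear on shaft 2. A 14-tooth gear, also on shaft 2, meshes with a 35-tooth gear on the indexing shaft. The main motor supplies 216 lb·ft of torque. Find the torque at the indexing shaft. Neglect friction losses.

1260 lb·ft

Internal gear: ratio = 42/18 = 2.3333; torque at shaft 2 = 216 × 2.3333 = 504 lb·ft.
Gear mesh: ratio = 35/14 = 2.5; torque at the indexing shaft = 504 × 2.5 = 1260 lb·ft.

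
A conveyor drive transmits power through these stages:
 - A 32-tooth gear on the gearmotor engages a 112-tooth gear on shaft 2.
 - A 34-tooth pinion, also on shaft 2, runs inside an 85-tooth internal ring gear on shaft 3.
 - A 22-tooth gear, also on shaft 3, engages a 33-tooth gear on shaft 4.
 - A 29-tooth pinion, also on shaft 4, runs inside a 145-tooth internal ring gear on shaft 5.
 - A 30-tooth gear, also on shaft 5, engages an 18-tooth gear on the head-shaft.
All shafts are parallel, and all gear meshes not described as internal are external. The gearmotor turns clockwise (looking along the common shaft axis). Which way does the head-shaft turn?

anticlockwise

the gearmotor → shaft 2: external mesh, 1 reversal → CCW.
shaft 2 → shaft 3: internal mesh, same direction → CCW.
shaft 3 → shaft 4: external mesh, 1 reversal → CW.
shaft 4 → shaft 5: internal mesh, same direction → CW.
shaft 5 → the head-shaft: external mesh, 1 reversal → CCW.
3 reversals in total — an odd number — so the head-shaft turns opposite to the gearmotor.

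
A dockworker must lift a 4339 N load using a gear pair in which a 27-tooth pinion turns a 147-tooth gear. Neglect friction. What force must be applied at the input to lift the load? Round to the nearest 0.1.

Gear pair MA = 147/27 = 5.4444.
Effort = load / MA = 4339 / 5.4444 = 796.96 N.

797.0 N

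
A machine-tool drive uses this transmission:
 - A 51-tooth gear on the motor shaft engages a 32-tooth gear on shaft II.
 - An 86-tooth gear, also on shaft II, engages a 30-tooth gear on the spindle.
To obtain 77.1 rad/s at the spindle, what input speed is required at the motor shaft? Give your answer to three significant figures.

16.9 rad/s

Overall ratio R = 0.62745 × 0.34884 = 0.21888.
Required input speed = output speed × R = 77.1 × 0.21888 = 16.876 rad/s.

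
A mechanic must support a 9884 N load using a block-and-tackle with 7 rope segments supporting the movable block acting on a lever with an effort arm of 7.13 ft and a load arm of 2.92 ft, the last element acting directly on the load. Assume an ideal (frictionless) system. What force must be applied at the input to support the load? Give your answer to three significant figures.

Block-and-tackle MA = number of supporting rope parts = 7.
Lever MA = effort arm / load arm = 7.13/2.92 = 2.4418.
Combined ideal MA = 7 × 2.4418 = 17.092.
Effort = load / MA = 9884 / 17.092 = 578.27 N.

578 N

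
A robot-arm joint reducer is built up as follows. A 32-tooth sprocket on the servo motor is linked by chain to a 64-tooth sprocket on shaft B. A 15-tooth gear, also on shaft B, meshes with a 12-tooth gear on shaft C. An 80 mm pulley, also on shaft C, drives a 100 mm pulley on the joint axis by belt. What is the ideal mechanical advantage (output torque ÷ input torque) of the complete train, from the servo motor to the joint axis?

2

Each stage contributes driven/driver: chain 64/32 = 2, gear mesh 12/15 = 0.8, belt 100/80 = 1.25.
Overall: 2 × 0.8 × 1.25 = 2.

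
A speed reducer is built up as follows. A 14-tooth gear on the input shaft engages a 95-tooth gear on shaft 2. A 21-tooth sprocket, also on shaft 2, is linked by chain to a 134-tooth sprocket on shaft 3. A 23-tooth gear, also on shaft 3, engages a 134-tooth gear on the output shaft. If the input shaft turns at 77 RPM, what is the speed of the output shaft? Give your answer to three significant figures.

0.305 RPM

gear mesh 95/14 = 6.7857 → 77/6.7857 = 11.347 RPM
chain 134/21 = 6.381 → 11.347/6.381 = 1.7783 RPM
gear mesh 134/23 = 5.8261 → 1.7783/5.8261 = 0.30523 RPM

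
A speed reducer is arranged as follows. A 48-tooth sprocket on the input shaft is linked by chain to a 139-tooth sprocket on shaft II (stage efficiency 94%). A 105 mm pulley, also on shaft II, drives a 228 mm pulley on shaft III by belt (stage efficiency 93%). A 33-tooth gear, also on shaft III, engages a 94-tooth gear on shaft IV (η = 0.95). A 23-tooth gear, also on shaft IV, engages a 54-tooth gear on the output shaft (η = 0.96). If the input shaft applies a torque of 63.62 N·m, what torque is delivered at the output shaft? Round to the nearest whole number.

2133 N·m

Chain: ratio = 139/48 = 2.8958; torque at shaft II = 63.62 × 2.8958 × 0.94 = 173.18 N·m.
Belt: ratio = 228/105 = 2.1714; torque at shaft III = 173.18 × 2.1714 × 0.93 = 349.72 N·m.
Gear mesh: ratio = 94/33 = 2.8485; torque at shaft IV = 349.72 × 2.8485 × 0.95 = 946.37 N·m.
Gear mesh: ratio = 54/23 = 2.3478; torque at the output shaft = 946.37 × 2.3478 × 0.96 = 2133 N·m.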